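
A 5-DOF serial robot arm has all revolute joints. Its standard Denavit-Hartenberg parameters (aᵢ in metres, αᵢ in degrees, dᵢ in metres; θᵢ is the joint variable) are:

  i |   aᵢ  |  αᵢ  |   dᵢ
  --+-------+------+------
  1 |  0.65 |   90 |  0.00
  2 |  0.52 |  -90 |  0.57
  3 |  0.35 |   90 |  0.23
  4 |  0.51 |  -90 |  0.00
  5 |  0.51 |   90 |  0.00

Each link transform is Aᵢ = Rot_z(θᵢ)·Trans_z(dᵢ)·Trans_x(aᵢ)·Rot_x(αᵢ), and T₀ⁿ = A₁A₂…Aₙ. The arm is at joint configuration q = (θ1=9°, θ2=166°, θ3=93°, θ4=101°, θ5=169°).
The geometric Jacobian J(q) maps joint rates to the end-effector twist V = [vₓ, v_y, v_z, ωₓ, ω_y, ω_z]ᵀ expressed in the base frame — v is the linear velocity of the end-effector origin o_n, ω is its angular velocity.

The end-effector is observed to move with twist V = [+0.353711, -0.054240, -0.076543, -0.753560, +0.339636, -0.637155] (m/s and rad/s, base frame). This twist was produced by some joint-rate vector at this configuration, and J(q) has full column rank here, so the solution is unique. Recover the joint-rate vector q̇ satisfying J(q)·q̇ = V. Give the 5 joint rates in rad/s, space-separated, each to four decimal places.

o_n = [0.2327, -0.1933, -0.1342]
J₁: ẑ×o_n = [0.1933, 0.2327, -0.0000], ω = ẑ
J2: z=[0.1564, -0.9877, 0.0000] o=[0.6420, 0.1017, 0.0000] → [0.1326, 0.0210, -0.4504, 0.1564, -0.9877, 0.0000]
J3: z=[-0.2389, -0.0378, -0.9703] o=[0.2328, -0.5402, 0.1258] → [0.3464, -0.0620, -0.0829, -0.2389, -0.0378, -0.9703]
J4: z=[-0.9652, -0.0999, 0.2416] o=[0.1407, -0.2009, -0.1018] → [0.0014, -0.0091, 0.0019, -0.9652, -0.0999, 0.2416]
J5: z=[0.1497, -0.9688, 0.1976] o=[0.0314, -0.3166, -0.5863] → [-0.4624, -0.0279, 0.2134, 0.1497, -0.9688, 0.1976]
q̇ = J⁺·V = [-0.0660, -0.1040, 0.6590, 0.5500, -0.3270]

-0.0660 -0.1040 0.6590 0.5500 -0.3270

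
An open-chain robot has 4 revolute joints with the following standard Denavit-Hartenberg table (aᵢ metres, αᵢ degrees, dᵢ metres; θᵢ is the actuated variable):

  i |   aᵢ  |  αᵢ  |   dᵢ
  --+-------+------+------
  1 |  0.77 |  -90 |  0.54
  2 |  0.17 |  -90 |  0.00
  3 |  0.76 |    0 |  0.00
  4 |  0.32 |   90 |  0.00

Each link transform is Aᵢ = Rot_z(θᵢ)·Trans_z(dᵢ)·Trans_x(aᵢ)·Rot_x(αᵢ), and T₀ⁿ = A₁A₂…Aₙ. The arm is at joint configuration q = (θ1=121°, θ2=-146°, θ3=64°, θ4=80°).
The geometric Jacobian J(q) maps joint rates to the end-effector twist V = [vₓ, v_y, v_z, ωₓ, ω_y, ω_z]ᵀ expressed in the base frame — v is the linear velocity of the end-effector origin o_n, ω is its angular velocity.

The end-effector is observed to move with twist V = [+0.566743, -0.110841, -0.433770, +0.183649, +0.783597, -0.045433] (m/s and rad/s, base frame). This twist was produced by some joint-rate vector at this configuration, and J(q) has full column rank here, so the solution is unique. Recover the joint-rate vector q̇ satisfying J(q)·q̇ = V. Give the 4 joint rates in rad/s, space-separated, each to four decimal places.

o_n = [0.4545, 0.9351, 0.6766]
J₁: ẑ×o_n = [-0.9351, 0.4545, 0.0000], ω = ẑ
J2: z=[-0.8572, -0.5150, 0.0000] o=[-0.3966, 0.6600, 0.5400] → [-0.0704, 0.1171, 0.2025, -0.8572, -0.5150, 0.0000]
J3: z=[-0.2880, 0.4793, 0.8290] o=[-0.3240, 0.5392, 0.6351] → [-0.3083, 0.6573, -0.4872, -0.2880, 0.4793, 0.8290]
J4: z=[-0.2880, 0.4793, 0.8290] o=[0.4038, 0.6543, 0.8214] → [-0.3022, 0.0003, -0.1052, -0.2880, 0.4793, 0.8290]
q̇ = J⁺·V = [-0.9010, -0.5610, 0.5540, 0.4780]

-0.9010 -0.5610 0.5540 0.4780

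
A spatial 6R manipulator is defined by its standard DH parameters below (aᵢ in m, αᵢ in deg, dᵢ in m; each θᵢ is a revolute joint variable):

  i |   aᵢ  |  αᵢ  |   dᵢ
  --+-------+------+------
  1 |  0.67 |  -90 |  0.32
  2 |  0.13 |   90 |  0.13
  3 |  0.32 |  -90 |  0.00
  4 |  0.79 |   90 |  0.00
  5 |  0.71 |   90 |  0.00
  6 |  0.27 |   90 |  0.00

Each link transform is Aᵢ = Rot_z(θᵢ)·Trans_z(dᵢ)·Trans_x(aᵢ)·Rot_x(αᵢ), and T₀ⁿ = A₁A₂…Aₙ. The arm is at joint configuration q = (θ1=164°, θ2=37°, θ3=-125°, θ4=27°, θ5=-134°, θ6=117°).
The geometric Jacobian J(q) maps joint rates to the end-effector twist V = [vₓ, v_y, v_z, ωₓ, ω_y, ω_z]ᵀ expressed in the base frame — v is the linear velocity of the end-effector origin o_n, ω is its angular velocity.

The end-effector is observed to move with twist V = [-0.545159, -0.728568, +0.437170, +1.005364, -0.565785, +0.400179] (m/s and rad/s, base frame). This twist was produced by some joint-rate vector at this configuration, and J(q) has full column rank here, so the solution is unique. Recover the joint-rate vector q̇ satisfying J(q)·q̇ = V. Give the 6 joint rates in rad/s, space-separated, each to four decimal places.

o_n = [-0.0918, 0.2947, 0.7484]
J₁: ẑ×o_n = [-0.2947, -0.0918, 0.0000], ω = ẑ
J2: z=[-0.2756, -0.9613, 0.0000] o=[-0.6440, 0.1847, 0.3200] → [-0.4118, 0.1181, 0.5005, -0.2756, -0.9613, 0.0000]
J3: z=[-0.5785, 0.1659, 0.7986] o=[-0.7797, 0.0883, 0.2418] → [-0.0808, 0.8424, -0.2335, -0.5785, 0.1659, 0.7986]
J4: z=[-0.4708, 0.7317, -0.4930] o=[-0.5665, 0.2999, 0.3522] → [0.2873, -0.0475, -0.3449, -0.4708, 0.7317, -0.4930]
J5: z=[-0.2130, 0.4480, 0.8683] o=[0.1098, 0.7058, 0.3088] → [0.5539, -0.0815, 0.1779, -0.2130, 0.4480, 0.8683]
J6: z=[-0.9429, 0.1387, -0.3029] o=[-0.0720, 0.0787, 0.5877] → [0.0877, 0.1576, -0.2009, -0.9429, 0.1387, -0.3029]
q̇ = J⁺·V = [0.9880, 0.5010, -0.6540, 0.3380, -0.2090, -0.9330]

0.9880 0.5010 -0.6540 0.3380 -0.2090 -0.9330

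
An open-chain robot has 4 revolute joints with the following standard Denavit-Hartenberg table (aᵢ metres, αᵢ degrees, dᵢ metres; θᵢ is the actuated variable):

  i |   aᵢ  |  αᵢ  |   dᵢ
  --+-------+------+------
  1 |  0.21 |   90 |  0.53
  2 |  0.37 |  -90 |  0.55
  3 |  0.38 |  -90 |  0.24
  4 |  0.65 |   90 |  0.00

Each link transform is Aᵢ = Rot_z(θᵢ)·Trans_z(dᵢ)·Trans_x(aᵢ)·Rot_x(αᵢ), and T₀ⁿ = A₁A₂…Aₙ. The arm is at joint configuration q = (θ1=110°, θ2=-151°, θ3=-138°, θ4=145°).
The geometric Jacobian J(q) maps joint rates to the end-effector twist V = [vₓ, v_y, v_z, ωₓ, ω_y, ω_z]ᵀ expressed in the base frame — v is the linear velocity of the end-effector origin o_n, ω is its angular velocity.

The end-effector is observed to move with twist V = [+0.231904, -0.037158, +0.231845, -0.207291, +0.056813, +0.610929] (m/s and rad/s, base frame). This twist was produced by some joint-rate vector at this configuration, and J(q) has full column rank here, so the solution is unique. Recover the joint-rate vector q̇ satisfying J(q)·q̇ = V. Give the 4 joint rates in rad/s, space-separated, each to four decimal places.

o_n = [0.5157, -0.1072, 0.4119]
J₁: ẑ×o_n = [0.1072, 0.5157, -0.0000], ω = ẑ
J2: z=[0.9397, 0.3420, 0.0000] o=[-0.0718, 0.1973, 0.5300] → [-0.0404, 0.1110, -0.4871, 0.9397, 0.3420, 0.0000]
J3: z=[-0.1658, 0.4556, -0.8746] o=[0.5557, 0.0814, 0.3506] → [-0.1370, 0.0451, 0.0495, -0.1658, 0.4556, -0.8746]
J4: z=[0.8985, -0.2958, -0.3244] o=[0.6704, 0.5097, 0.2776] → [-0.2398, -0.0705, -0.6000, 0.8985, -0.2958, -0.3244]
q̇ = J⁺·V = [-0.2000, 0.3820, -0.6490, -0.7500]

-0.2000 0.3820 -0.6490 -0.7500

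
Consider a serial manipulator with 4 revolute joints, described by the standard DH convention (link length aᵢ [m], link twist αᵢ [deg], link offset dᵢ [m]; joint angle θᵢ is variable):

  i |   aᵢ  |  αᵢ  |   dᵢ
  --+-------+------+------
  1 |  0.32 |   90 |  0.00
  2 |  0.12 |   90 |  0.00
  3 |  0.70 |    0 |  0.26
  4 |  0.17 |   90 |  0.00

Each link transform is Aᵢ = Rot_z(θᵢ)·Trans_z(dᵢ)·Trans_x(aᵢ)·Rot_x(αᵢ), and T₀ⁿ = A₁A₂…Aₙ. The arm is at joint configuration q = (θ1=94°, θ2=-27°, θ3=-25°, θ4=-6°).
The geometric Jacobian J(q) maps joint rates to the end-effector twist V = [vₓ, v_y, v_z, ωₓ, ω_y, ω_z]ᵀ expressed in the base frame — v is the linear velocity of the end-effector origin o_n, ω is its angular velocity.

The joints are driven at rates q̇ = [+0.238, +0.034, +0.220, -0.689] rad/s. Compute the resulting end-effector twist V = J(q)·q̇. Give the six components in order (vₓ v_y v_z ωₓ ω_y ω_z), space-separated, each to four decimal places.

-0.1640 -0.0597 0.0124 0.0191 0.2148 0.6559

o_n = [-0.4525, 0.9748, -0.6403]
J₁: ẑ×o_n = [-0.9748, -0.4525, 0.0000], ω = ẑ
J2: z=[0.9976, 0.0698, 0.0000] o=[-0.0223, 0.3192, 0.0000] → [-0.0447, 0.6388, 0.6840, 0.9976, 0.0698, 0.0000]
J3: z=[0.0317, -0.4529, -0.8910] o=[-0.0298, 0.4259, -0.0545] → [0.7544, 0.3952, -0.1741, 0.0317, -0.4529, -0.8910]
J4: z=[0.0317, -0.4529, -0.8910] o=[-0.3561, 0.8514, -0.5742] → [0.1399, 0.0880, -0.0397, 0.0317, -0.4529, -0.8910]
V = J·q̇ = [-0.1640, -0.0597, 0.0124, 0.0191, 0.2148, 0.6559]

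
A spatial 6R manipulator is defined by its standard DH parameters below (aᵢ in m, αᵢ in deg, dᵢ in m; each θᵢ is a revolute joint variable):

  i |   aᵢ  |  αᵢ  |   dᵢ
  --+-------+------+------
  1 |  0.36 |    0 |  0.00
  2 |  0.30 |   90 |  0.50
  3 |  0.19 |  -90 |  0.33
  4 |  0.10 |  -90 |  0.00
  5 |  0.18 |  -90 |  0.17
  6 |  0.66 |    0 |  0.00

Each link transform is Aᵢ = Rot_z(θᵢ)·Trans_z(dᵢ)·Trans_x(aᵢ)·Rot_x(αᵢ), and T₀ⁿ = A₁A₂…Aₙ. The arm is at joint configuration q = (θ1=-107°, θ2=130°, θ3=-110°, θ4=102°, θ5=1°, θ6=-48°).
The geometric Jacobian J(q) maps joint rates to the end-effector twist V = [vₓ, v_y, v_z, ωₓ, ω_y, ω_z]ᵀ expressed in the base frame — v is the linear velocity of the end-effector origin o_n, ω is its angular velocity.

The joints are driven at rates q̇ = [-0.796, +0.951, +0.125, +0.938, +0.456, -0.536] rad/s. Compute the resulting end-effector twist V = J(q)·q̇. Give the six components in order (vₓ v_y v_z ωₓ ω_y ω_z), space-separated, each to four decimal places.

-0.0087 -0.8691 0.7863 1.4983 0.4071 0.0719

o_n = [0.2592, 0.0694, 1.0732]
J₁: ẑ×o_n = [-0.0694, 0.2592, 0.0000], ω = ẑ
J2: z=[0.0000, 0.0000, 1.0000] o=[-0.1053, -0.3443, 0.0000] → [-0.4137, 0.3644, 0.0000, 0.0000, 0.0000, 1.0000]
J3: z=[0.3907, -0.9205, 0.0000] o=[0.1709, -0.2271, 0.5000] → [-0.5277, -0.2240, 0.1971, 0.3907, -0.9205, 0.0000]
J4: z=[0.8650, 0.3672, -0.3420] o=[0.2400, -0.5562, 0.3215] → [0.4900, -0.6568, 0.5342, 0.8650, 0.3672, -0.3420]
J5: z=[0.3892, -0.0607, 0.9192] o=[0.2083, -0.4634, 0.3410] → [-0.5342, -0.2383, 0.2105, 0.3892, -0.0607, 0.9192]
J6: z=[-0.8593, -0.3833, 0.3386] o=[0.2148, -0.3078, 0.5335] → [-0.3346, 0.4788, -0.3072, -0.8593, -0.3833, 0.3386]
V = J·q̇ = [-0.0087, -0.8691, 0.7863, 1.4983, 0.4071, 0.0719]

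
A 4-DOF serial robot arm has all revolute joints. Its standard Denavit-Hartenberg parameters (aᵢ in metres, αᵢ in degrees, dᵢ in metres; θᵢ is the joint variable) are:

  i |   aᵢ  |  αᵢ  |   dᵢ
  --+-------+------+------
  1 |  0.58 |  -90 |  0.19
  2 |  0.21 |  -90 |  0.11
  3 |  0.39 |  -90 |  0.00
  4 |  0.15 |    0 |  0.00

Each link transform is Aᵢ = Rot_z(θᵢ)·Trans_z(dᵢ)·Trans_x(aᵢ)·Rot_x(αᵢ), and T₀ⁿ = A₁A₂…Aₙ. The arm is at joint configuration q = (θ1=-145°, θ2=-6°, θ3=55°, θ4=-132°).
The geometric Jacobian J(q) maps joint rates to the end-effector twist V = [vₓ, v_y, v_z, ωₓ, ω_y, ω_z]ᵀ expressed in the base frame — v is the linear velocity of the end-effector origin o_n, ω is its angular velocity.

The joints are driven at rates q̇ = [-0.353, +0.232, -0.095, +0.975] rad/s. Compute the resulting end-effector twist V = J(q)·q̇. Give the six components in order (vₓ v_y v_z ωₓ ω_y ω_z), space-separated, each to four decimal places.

o_n = [-0.8641, -0.4497, 0.1185]
J₁: ẑ×o_n = [0.4497, -0.8641, 0.0000], ω = ẑ
J2: z=[0.5736, -0.8192, 0.0000] o=[-0.4751, -0.3327, 0.1900] → [0.0586, 0.0410, -0.3857, 0.5736, -0.8192, 0.0000]
J3: z=[-0.0856, -0.0600, -0.9945] o=[-0.5831, -0.5426, 0.2120] → [0.0980, 0.2714, -0.0248, -0.0856, -0.0600, -0.9945]
J4: z=[0.3383, 0.9371, -0.0856] o=[-0.9486, -0.4085, 0.2353] → [-0.1131, 0.0323, -0.0931, 0.3383, 0.9371, -0.0856]
V = J·q̇ = [-0.2647, 0.3202, -0.1779, 0.4711, 0.7293, -0.3420]

-0.2647 0.3202 -0.1779 0.4711 0.7293 -0.3420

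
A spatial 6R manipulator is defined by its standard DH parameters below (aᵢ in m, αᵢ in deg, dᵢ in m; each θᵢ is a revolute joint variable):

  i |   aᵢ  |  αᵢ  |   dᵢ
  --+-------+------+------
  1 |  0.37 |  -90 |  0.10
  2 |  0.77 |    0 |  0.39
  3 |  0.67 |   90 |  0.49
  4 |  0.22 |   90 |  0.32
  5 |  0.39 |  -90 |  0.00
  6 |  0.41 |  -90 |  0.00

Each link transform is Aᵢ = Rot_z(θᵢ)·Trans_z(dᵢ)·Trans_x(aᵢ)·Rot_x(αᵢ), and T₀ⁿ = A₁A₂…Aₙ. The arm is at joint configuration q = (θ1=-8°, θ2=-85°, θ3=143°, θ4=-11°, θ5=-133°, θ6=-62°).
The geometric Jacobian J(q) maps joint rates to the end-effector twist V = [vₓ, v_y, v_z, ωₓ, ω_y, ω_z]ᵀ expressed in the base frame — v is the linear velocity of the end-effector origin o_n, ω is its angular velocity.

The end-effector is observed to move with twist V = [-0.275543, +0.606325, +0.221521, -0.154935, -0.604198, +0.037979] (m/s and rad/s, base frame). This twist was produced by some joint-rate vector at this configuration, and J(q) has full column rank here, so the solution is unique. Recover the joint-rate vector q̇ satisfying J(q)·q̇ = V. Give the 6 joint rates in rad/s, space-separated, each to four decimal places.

o_n = [0.6456, 0.4732, 0.4488]
J₁: ẑ×o_n = [-0.4732, 0.6456, 0.0000], ω = ẑ
J2: z=[0.1392, 0.9903, 0.0000] o=[0.3664, -0.0515, 0.1000] → [0.3454, -0.0485, -0.2035, 0.1392, 0.9903, 0.0000]
J3: z=[0.1392, 0.9903, 0.0000] o=[0.4871, 0.3254, 0.8671] → [-0.4142, 0.0582, -0.1363, 0.1392, 0.9903, 0.0000]
J4: z=[0.8398, -0.1180, 0.5299] o=[0.9069, 0.7612, 0.2989] → [0.1349, -0.2644, -0.2727, 0.8398, -0.1180, 0.5299]
J5: z=[-0.2367, -0.9580, 0.1618] o=[1.2831, 0.6659, 0.2853] → [-0.1255, -0.0644, -0.5651, -0.2367, -0.9580, 0.1618]
J6: z=[-0.2154, -0.1106, -0.9702] o=[0.9137, 0.7691, 0.3556] → [-0.2974, 0.2802, 0.0341, -0.2154, -0.1106, -0.9702]
q̇ = J⁺·V = [0.6970, -0.0950, -0.6200, 0.0530, -0.1930, 0.6760]

0.6970 -0.0950 -0.6200 0.0530 -0.1930 0.6760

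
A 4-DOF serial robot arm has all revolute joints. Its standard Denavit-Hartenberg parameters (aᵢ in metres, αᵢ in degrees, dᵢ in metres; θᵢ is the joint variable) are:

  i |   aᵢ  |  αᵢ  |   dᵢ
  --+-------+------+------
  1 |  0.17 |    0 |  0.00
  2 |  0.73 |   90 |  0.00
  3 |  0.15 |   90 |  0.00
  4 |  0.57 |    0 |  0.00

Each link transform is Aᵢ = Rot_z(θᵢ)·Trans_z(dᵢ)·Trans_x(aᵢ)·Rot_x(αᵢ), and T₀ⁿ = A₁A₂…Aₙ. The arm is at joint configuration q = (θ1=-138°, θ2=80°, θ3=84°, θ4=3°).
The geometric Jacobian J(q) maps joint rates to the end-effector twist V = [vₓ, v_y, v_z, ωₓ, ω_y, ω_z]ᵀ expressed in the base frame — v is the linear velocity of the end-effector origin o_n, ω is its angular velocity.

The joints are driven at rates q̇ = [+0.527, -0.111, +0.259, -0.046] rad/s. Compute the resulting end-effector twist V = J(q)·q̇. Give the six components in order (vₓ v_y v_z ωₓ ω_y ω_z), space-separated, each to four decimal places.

0.2747 0.2713 0.0208 -0.2439 -0.0985 0.4208

o_n = [0.2750, -0.8124, 0.7153]
J₁: ẑ×o_n = [0.8124, 0.2750, -0.0000], ω = ẑ
J2: z=[0.0000, 0.0000, 1.0000] o=[-0.1263, -0.1138, 0.0000] → [0.6986, 0.4014, -0.0000, 0.0000, 0.0000, 1.0000]
J3: z=[-0.8480, -0.5299, 0.0000] o=[0.2605, -0.7328, 0.0000] → [-0.3790, 0.6066, 0.0752, -0.8480, -0.5299, 0.0000]
J4: z=[0.5270, -0.8434, -0.1045] o=[0.2688, -0.7461, 0.1492] → [-0.4844, -0.2990, -0.0297, 0.5270, -0.8434, -0.1045]
V = J·q̇ = [0.2747, 0.2713, 0.0208, -0.2439, -0.0985, 0.4208]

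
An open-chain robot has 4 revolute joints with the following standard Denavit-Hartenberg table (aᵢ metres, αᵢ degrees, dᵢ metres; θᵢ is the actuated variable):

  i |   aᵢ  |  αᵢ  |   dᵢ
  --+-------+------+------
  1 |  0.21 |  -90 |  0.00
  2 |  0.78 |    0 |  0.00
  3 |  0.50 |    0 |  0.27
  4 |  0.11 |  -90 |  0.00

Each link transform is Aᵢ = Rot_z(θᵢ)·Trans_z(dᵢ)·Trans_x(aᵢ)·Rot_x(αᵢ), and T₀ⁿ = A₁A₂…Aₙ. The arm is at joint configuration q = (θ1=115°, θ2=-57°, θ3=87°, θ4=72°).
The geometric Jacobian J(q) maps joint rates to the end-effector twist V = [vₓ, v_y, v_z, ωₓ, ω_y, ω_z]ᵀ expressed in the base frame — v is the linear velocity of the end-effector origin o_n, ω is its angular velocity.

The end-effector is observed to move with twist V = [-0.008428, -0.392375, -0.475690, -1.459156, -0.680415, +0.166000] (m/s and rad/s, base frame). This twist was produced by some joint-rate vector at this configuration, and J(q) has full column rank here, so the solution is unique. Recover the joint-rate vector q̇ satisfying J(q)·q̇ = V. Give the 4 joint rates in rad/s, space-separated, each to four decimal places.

0.1660 0.1800 0.8270 0.6030

o_n = [-0.6863, 0.8329, 0.2966]
J₁: ẑ×o_n = [-0.8329, -0.6863, 0.0000], ω = ẑ
J2: z=[-0.9063, -0.4226, 0.0000] o=[-0.0887, 0.1903, 0.0000] → [-0.1253, 0.2688, -0.8350, -0.9063, -0.4226, 0.0000]
J3: z=[-0.9063, -0.4226, 0.0000] o=[-0.2683, 0.5753, 0.6542] → [0.1511, -0.3241, -0.4101, -0.9063, -0.4226, 0.0000]
J4: z=[-0.9063, -0.4226, 0.0000] o=[-0.6960, 0.8537, 0.4042] → [0.0455, -0.0975, 0.0229, -0.9063, -0.4226, 0.0000]
q̇ = J⁺·V = [0.1660, 0.1800, 0.8270, 0.6030]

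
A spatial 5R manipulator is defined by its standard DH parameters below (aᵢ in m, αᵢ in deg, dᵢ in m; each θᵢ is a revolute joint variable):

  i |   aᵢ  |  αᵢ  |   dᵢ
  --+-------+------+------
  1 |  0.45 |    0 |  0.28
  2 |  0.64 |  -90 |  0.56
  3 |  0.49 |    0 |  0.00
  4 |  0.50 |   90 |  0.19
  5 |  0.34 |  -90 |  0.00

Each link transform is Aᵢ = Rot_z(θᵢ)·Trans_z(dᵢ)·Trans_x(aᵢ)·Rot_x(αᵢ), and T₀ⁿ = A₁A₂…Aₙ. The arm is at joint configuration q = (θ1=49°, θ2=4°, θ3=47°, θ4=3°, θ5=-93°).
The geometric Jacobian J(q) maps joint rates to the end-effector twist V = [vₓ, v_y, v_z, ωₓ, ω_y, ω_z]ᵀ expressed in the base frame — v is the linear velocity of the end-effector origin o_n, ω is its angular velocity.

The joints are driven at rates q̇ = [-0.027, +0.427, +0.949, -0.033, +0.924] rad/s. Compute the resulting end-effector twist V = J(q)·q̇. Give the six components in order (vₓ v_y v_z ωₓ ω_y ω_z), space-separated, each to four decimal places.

o_n = [1.1875, 1.2752, 0.1122]
J₁: ẑ×o_n = [-1.2752, 1.1875, 0.0000], ω = ẑ
J2: z=[0.0000, 0.0000, 1.0000] o=[0.2952, 0.3396, 0.2800] → [-0.9356, 0.8922, 0.0000, 0.0000, 0.0000, 1.0000]
J3: z=[-0.7986, 0.6018, 0.0000] o=[0.6804, 0.8507, 0.8400] → [-0.4380, -0.5812, -0.6441, -0.7986, 0.6018, 0.0000]
J4: z=[-0.7986, 0.6018, 0.0000] o=[0.8815, 1.1176, 0.4816] → [-0.2223, -0.2950, -0.3100, -0.7986, 0.6018, 0.0000]
J5: z=[0.4610, 0.6118, 0.6428] o=[0.9232, 1.4887, 0.0986] → [0.1456, 0.1636, -0.2601, 0.4610, 0.6118, 0.6428]
V = J·q̇ = [-0.6389, -0.0418, -0.8414, -0.3056, 1.1166, 0.9939]

-0.6389 -0.0418 -0.8414 -0.3056 1.1166 0.9939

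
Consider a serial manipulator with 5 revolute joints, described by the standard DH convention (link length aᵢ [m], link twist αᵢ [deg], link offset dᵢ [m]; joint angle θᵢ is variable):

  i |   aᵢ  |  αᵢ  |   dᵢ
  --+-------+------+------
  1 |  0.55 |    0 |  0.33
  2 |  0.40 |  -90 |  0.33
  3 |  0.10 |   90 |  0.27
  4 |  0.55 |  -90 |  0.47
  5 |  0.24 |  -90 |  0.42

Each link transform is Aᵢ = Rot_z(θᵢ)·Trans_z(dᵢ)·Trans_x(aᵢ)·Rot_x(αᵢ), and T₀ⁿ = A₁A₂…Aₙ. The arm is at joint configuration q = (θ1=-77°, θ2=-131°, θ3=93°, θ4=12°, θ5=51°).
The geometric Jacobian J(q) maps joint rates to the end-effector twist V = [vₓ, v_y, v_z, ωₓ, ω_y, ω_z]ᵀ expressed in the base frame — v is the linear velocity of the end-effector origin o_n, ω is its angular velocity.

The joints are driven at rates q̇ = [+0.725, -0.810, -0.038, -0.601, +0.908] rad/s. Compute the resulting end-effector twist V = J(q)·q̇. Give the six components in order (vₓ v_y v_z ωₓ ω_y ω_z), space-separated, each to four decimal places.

o_n = [-0.8352, -0.9622, -0.0523]
J₁: ẑ×o_n = [0.9622, -0.8352, 0.0000], ω = ẑ
J2: z=[0.0000, 0.0000, 1.0000] o=[0.1237, -0.5359, 0.3300] → [0.4263, -0.9589, 0.0000, 0.0000, 0.0000, 1.0000]
J3: z=[-0.4695, -0.8829, 0.0000] o=[-0.2295, -0.3481, 0.6600] → [0.6289, -0.3344, -0.2465, -0.4695, -0.8829, 0.0000]
J4: z=[-0.8817, 0.4688, -0.0523] o=[-0.3516, -0.5890, 0.5601] → [-0.3066, -0.5147, 0.5558, -0.8817, 0.4688, -0.0523]
J5: z=[-0.4688, -0.8585, 0.2076] o=[-0.7948, -0.4828, -0.0017] → [0.1429, -0.0321, 0.1901, -0.4688, -0.8585, 0.2076]
V = J·q̇ = [0.6425, 0.4641, -0.1521, 0.1221, -1.0278, 0.1350]

0.6425 0.4641 -0.1521 0.1221 -1.0278 0.1350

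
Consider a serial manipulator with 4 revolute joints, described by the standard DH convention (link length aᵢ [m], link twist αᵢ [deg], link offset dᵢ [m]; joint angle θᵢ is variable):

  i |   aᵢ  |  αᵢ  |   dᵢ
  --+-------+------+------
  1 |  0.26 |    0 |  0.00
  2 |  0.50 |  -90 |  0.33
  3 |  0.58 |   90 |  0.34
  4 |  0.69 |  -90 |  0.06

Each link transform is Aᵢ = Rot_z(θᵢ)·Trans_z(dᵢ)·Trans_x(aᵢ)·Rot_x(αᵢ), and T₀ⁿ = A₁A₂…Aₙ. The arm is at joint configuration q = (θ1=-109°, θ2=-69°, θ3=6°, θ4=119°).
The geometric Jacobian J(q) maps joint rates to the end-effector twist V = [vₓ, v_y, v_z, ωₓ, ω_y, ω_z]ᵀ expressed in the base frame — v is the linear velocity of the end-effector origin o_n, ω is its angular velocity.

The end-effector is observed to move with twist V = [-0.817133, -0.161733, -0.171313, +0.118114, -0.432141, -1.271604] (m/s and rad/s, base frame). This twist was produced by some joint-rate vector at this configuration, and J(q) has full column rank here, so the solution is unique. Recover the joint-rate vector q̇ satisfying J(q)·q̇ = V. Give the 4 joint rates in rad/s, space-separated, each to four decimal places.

o_n = [-0.8017, -1.2149, 0.3640]
J₁: ẑ×o_n = [1.2149, -0.8017, 0.0000], ω = ẑ
J2: z=[0.0000, 0.0000, 1.0000] o=[-0.0846, -0.2458, 0.0000] → [0.9691, -0.7170, 0.0000, 0.0000, 0.0000, 1.0000]
J3: z=[0.0349, -0.9994, 0.0000] o=[-0.5843, -0.2633, 0.3300] → [-0.0340, -0.0012, -0.2504, 0.0349, -0.9994, 0.0000]
J4: z=[-0.1045, -0.0036, 0.9945] o=[-1.1489, -0.6232, 0.2694] → [0.5881, 0.3553, 0.0631, -0.1045, -0.0036, 0.9945]
q̇ = J⁺·V = [0.2440, -0.5360, 0.4360, -0.9850]

0.2440 -0.5360 0.4360 -0.9850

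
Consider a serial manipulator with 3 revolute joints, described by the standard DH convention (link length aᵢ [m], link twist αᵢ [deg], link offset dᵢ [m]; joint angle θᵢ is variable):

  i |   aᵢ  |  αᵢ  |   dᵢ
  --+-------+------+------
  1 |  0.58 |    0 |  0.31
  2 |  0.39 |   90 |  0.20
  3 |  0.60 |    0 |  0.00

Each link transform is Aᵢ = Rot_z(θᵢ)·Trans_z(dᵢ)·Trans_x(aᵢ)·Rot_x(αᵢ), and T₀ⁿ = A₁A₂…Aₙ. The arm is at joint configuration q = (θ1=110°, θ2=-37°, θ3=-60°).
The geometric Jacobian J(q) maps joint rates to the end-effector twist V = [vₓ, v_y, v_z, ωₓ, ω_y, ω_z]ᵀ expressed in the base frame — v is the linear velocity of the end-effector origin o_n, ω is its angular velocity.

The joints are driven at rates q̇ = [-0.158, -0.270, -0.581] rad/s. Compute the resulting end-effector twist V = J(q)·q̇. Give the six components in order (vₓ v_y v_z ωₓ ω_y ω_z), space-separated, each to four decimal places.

o_n = [0.0034, 1.2049, -0.0096]
J₁: ẑ×o_n = [-1.2049, 0.0034, 0.0000], ω = ẑ
J2: z=[0.0000, 0.0000, 1.0000] o=[-0.1984, 0.5450, 0.3100] → [-0.6599, 0.2017, 0.0000, 0.0000, 0.0000, 1.0000]
J3: z=[0.9563, -0.2924, 0.0000] o=[-0.0843, 0.9180, 0.5100] → [0.1519, 0.4969, 0.3000, 0.9563, -0.2924, 0.0000]
V = J·q̇ = [0.2803, -0.3437, -0.1743, -0.5556, 0.1699, -0.4280]

0.2803 -0.3437 -0.1743 -0.5556 0.1699 -0.4280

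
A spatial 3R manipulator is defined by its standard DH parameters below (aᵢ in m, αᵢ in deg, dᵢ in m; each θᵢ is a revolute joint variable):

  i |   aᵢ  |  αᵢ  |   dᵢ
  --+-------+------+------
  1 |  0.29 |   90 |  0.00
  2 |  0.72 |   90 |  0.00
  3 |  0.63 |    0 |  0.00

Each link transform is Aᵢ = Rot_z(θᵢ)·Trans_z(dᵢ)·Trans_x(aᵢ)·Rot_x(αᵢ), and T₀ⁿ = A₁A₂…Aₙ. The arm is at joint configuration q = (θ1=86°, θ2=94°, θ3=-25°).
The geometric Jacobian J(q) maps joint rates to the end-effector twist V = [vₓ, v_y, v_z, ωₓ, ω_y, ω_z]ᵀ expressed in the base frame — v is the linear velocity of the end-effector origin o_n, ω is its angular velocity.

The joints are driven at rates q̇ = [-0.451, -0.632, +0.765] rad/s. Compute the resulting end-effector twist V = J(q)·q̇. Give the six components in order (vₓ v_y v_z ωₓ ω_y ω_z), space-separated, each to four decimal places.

0.5898 0.8808 0.2601 -0.5772 0.8054 -0.3976

o_n = [-0.2517, 0.2180, 1.2878]
J₁: ẑ×o_n = [-0.2180, -0.2517, 0.0000], ω = ẑ
J2: z=[0.9976, -0.0698, 0.0000] o=[0.0202, 0.2893, 0.0000] → [-0.0898, -1.2847, -0.0901, 0.9976, -0.0698, 0.0000]
J3: z=[0.0696, 0.9951, 0.0698] o=[0.0167, 0.2392, 0.7182] → [0.5683, -0.0584, 0.2656, 0.0696, 0.9951, 0.0698]
V = J·q̇ = [0.5898, 0.8808, 0.2601, -0.5772, 0.8054, -0.3976]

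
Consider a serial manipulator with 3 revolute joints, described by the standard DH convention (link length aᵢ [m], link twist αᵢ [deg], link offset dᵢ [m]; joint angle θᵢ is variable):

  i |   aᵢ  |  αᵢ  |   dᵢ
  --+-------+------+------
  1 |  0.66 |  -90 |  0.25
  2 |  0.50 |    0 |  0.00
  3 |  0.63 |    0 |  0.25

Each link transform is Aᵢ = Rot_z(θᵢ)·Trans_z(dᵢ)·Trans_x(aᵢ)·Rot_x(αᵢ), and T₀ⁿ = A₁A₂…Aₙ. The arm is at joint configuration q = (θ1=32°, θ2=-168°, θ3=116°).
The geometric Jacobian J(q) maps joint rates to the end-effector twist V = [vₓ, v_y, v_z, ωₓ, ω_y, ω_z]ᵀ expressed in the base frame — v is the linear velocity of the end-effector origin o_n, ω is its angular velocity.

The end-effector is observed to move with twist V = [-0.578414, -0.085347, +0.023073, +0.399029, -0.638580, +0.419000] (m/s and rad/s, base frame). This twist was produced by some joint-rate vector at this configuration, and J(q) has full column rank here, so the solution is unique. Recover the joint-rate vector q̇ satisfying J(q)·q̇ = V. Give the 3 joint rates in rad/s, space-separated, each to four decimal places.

o_n = [0.3414, 0.5081, 0.8504]
J₁: ẑ×o_n = [-0.5081, 0.3414, 0.0000], ω = ẑ
J2: z=[-0.5299, 0.8480, 0.0000] o=[0.5597, 0.3497, 0.2500] → [0.5092, 0.3182, 0.1012, -0.5299, 0.8480, 0.0000]
J3: z=[-0.5299, 0.8480, 0.0000] o=[0.1450, 0.0906, 0.3540] → [0.4210, 0.2631, -0.3879, -0.5299, 0.8480, 0.0000]
q̇ = J⁺·V = [0.4190, -0.5500, -0.2030]

0.4190 -0.5500 -0.2030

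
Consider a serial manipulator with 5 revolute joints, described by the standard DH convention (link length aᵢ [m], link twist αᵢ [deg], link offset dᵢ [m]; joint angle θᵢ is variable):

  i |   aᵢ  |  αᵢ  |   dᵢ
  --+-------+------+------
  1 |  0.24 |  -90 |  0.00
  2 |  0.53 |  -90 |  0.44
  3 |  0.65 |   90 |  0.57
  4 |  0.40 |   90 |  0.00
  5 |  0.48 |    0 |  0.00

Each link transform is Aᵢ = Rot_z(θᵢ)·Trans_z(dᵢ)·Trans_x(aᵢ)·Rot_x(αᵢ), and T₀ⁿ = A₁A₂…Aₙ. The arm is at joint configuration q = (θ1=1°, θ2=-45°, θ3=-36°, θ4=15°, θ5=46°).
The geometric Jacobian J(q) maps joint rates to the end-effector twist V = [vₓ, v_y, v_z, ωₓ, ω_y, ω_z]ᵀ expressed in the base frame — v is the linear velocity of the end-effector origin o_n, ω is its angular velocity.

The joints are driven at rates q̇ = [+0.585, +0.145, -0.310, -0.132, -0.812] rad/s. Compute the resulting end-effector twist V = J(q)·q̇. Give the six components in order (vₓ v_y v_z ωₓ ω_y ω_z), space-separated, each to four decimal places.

o_n = [1.7589, 1.5487, 0.4711]
J₁: ẑ×o_n = [-1.5487, 1.7589, 0.0000], ω = ẑ
J2: z=[-0.0175, 0.9998, 0.0000] o=[0.2400, 0.0042, 0.0000] → [0.4710, 0.0082, -1.5457, -0.0175, 0.9998, 0.0000]
J3: z=[0.7070, 0.0123, -0.7071] o=[0.6070, 0.4507, 0.3748] → [0.7777, -0.8826, 0.7621, 0.7070, 0.0123, -0.7071]
J4: z=[-0.4297, 0.8016, -0.4156] o=[1.3751, 0.8462, 0.3436] → [0.3942, -0.1047, -0.6095, -0.4297, 0.8016, -0.4156]
J5: z=[-0.5375, 0.1428, 0.8311] o=[1.6653, 1.0784, 0.4914] → [-0.3938, 0.0669, -0.2662, -0.5375, 0.1428, 0.8311]
V = J·q̇ = [-0.8111, 1.2633, -0.1638, 0.2715, -0.0806, 0.1842]

-0.8111 1.2633 -0.1638 0.2715 -0.0806 0.1842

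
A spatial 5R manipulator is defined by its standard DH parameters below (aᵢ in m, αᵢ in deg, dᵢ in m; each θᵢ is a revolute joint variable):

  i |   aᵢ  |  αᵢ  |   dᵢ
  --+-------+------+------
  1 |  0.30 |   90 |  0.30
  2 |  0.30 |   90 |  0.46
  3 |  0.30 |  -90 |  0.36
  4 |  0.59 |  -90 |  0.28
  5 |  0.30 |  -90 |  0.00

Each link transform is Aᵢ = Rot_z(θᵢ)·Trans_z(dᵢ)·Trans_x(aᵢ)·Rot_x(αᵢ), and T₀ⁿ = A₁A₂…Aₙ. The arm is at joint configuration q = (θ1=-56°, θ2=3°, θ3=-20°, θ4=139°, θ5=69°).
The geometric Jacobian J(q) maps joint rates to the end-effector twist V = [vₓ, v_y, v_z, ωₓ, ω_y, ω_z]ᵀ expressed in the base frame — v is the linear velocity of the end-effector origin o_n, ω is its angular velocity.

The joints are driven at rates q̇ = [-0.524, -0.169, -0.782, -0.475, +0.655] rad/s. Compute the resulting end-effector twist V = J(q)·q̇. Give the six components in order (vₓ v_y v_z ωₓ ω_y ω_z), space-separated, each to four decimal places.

-0.0927 -0.1821 0.1351 0.0637 0.7432 -0.2664

o_n = [-0.2319, -0.6172, 0.4020]
J₁: ẑ×o_n = [0.6172, -0.2319, 0.0000], ω = ẑ
J2: z=[-0.8290, -0.5592, 0.0000] o=[0.1678, -0.2487, 0.3000] → [-0.0571, 0.0846, 0.0820, -0.8290, -0.5592, 0.0000]
J3: z=[0.0293, -0.0434, -0.9986] o=[-0.0461, -0.7543, 0.3157] → [0.1332, 0.1830, -0.0040, 0.0293, -0.0434, -0.9986]
J4: z=[-0.5880, -0.8086, 0.0179] o=[0.2070, -0.9459, -0.0291] → [-0.3545, 0.2456, -0.5482, -0.5880, -0.8086, 0.0179]
J5: z=[-0.5082, 0.3522, -0.7859] o=[-0.3289, -0.8943, 0.3406] → [0.2395, -0.0451, -0.1750, -0.5082, 0.3522, -0.7859]
V = J·q̇ = [-0.0927, -0.1821, 0.1351, 0.0637, 0.7432, -0.2664]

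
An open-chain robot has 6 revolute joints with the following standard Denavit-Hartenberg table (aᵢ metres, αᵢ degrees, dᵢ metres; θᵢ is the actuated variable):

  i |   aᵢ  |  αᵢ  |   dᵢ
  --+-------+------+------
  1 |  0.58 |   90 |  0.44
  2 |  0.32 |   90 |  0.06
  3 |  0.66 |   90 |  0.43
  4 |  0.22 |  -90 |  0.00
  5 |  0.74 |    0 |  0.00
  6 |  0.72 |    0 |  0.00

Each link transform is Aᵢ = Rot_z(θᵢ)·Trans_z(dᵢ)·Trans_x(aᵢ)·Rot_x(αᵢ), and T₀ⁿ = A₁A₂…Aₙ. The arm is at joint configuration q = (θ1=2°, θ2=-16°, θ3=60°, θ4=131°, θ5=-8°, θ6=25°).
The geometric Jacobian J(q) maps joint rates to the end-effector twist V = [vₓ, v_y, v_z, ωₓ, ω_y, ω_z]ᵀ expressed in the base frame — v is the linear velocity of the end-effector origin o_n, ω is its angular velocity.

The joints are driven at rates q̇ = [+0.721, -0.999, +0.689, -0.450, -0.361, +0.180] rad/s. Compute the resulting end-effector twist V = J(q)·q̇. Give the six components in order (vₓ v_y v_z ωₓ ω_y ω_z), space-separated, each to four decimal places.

o_n = [0.1291, 0.2519, -1.1692]
J₁: ẑ×o_n = [-0.2519, 0.1291, 0.0000], ω = ẑ
J2: z=[0.0349, -0.9994, 0.0000] o=[0.5796, 0.0202, 0.4400] → [1.6082, 0.0562, -0.4422, 0.0349, -0.9994, 0.0000]
J3: z=[-0.2755, -0.0096, -0.9613] o=[0.8892, -0.0290, 0.3518] → [0.2846, 0.3116, -0.0847, -0.2755, -0.0096, -0.9613]
J4: z=[0.8145, 0.5287, -0.2387] o=[1.1077, -0.5933, -0.1525] → [-0.3358, 1.0617, 1.2058, 0.8145, 0.5287, -0.2387]
J5: z=[-0.2046, 0.6469, 0.7347] o=[0.9882, -0.4724, -0.2922] → [-1.0993, -0.8106, 0.4076, -0.2046, 0.6469, 0.7347]
J6: z=[-0.2046, 0.6469, 0.7347] o=[0.6743, -0.0152, -0.7822] → [-0.4466, -0.4797, 0.2980, -0.2046, 0.6469, 0.7347]
V = J·q̇ = [-1.1245, -0.0198, -0.2527, -0.5542, 0.6367, 0.0331]

-1.1245 -0.0198 -0.2527 -0.5542 0.6367 0.0331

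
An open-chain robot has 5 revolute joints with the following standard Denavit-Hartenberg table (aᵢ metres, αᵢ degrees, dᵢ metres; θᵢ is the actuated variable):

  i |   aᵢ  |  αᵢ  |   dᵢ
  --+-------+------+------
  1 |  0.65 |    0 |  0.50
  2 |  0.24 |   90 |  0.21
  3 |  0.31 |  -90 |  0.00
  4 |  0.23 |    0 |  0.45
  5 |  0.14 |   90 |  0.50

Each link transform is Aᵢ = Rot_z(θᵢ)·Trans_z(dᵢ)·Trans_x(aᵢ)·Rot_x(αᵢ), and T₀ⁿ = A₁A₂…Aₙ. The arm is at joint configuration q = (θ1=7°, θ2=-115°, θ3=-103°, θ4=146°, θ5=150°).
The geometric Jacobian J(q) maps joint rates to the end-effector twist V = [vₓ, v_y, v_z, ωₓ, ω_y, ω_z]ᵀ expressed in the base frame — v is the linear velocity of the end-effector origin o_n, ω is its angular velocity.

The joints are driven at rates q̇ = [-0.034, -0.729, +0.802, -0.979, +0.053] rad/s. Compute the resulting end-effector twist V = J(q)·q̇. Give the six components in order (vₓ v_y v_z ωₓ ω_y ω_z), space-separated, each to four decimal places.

o_n = [0.3002, -0.9916, 0.3202]
J₁: ẑ×o_n = [0.9916, 0.3002, -0.0000], ω = ẑ
J2: z=[0.0000, 0.0000, 1.0000] o=[0.6452, 0.0792, 0.5000] → [1.0708, -0.3450, 0.0000, 0.0000, 0.0000, 1.0000]
J3: z=[-0.9511, 0.3090, 0.0000] o=[0.5710, -0.1490, 0.7100] → [-0.1204, -0.3707, 0.8850, -0.9511, 0.3090, 0.0000]
J4: z=[-0.3011, -0.9267, -0.2250] o=[0.5925, -0.0827, 0.4079] → [-0.1232, 0.0394, 0.0027, -0.3011, -0.9267, -0.2250]
J5: z=[-0.3011, -0.9267, -0.2250] o=[0.5661, -0.5803, 0.4925] → [0.0671, 0.0080, -0.1226, -0.3011, -0.9267, -0.2250]
V = J·q̇ = [-0.7868, -0.0941, 0.7006, -0.4839, 1.1059, -0.5547]

-0.7868 -0.0941 0.7006 -0.4839 1.1059 -0.5547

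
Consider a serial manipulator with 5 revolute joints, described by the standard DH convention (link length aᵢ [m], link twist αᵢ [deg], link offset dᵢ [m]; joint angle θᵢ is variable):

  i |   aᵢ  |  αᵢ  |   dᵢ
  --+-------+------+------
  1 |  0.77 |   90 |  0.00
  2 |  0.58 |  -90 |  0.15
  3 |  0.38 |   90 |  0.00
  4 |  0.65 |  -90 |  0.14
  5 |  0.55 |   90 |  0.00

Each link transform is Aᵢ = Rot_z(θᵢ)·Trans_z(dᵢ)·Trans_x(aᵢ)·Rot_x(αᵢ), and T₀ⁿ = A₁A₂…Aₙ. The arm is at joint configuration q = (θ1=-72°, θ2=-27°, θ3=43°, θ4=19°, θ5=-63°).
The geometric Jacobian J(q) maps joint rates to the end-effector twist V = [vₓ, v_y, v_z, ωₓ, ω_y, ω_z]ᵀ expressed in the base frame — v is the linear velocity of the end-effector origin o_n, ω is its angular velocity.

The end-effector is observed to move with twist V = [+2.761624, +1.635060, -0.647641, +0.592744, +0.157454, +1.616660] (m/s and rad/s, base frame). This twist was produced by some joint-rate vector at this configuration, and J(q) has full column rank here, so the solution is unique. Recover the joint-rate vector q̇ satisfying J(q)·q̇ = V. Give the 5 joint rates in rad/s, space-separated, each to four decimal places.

0.7100 -0.1590 0.9100 -0.5920 -0.0920

o_n = [1.0222, -2.4065, -0.6060]
J₁: ẑ×o_n = [2.4065, 1.0222, -0.0000], ω = ẑ
J2: z=[-0.9511, -0.3090, 0.0000] o=[0.2379, -0.7323, 0.0000] → [0.1873, -0.5764, 1.8346, -0.9511, -0.3090, 0.0000]
J3: z=[0.1403, -0.4318, 0.8910] o=[0.2550, -1.2702, -0.2633] → [1.1605, 0.7317, 0.1718, 0.1403, -0.4318, 0.8910]
J4: z=[-0.5078, -0.8039, -0.3096] o=[0.5780, -1.4256, -0.3895] → [-0.1296, -0.2475, 0.8552, -0.5078, -0.8039, -0.3096]
J5: z=[-0.1441, -0.2751, 0.9506] o=[1.0590, -1.8809, -0.4483] → [0.5430, -0.0577, 0.0656, -0.1441, -0.2751, 0.9506]
q̇ = J⁺·V = [0.7100, -0.1590, 0.9100, -0.5920, -0.0920]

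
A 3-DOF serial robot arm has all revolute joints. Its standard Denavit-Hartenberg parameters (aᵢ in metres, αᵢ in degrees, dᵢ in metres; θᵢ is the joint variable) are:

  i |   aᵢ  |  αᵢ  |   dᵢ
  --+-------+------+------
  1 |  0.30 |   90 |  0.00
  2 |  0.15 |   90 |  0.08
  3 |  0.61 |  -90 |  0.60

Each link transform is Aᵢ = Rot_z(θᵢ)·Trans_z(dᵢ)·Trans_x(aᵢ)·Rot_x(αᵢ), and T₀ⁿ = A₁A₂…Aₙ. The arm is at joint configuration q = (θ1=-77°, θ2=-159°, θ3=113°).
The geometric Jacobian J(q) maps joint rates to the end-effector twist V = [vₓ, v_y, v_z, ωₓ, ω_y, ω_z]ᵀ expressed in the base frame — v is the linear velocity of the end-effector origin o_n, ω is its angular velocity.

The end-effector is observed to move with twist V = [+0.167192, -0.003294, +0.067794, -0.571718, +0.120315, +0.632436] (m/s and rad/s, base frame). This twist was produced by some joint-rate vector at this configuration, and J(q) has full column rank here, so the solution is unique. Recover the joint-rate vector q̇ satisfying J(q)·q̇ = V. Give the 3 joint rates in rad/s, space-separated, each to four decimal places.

o_n = [-0.5874, -0.3075, 0.5918]
J₁: ẑ×o_n = [0.3075, -0.5874, 0.0000], ω = ẑ
J2: z=[-0.9744, -0.2250, 0.0000] o=[0.0675, -0.2923, 0.0000] → [-0.1331, 0.5766, -0.1325, -0.9744, -0.2250, 0.0000]
J3: z=[-0.0806, 0.3492, 0.9336] o=[-0.0420, -0.1739, -0.0538] → [0.3502, -0.4572, 0.2012, -0.0806, 0.3492, 0.9336]
q̇ = J⁺·V = [-0.0080, 0.5300, 0.6860]

-0.0080 0.5300 0.6860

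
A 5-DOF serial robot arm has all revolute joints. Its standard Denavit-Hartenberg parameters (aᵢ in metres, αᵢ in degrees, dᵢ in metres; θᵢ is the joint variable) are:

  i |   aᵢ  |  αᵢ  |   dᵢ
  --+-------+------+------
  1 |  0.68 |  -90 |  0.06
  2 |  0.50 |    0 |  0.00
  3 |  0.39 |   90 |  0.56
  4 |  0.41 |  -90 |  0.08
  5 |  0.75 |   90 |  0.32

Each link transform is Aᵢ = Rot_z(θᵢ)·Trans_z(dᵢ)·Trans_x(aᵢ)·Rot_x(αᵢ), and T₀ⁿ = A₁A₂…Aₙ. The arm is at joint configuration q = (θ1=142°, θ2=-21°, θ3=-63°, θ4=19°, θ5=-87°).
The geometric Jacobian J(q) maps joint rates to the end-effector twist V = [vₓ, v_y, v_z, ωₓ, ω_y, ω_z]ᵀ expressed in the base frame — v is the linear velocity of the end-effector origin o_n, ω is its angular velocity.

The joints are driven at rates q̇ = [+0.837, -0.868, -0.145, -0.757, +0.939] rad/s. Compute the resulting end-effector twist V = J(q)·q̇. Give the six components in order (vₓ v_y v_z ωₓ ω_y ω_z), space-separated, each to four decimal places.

1.1137 -1.2740 0.6406 -0.4910 0.5425 0.4538

o_n = [-0.9337, -0.5508, 1.0325]
J₁: ẑ×o_n = [0.5508, -0.9337, 0.0000], ω = ẑ
J2: z=[-0.6157, -0.7880, 0.0000] o=[-0.5358, 0.4186, 0.0600] → [-0.7664, 0.5988, 0.2834, -0.6157, -0.7880, 0.0000]
J3: z=[-0.6157, -0.7880, 0.0000] o=[-0.9037, 0.7060, 0.2392] → [-0.6252, 0.4884, 0.7502, -0.6157, -0.7880, 0.0000]
J4: z=[0.7837, -0.6123, 0.1045] o=[-1.2806, 0.2898, 0.6270] → [-0.1604, -0.2815, -0.4464, 0.7837, -0.6123, 0.1045]
J5: z=[-0.5553, -0.7660, -0.3238] o=[-1.3320, 0.1606, 1.0209] → [-0.2392, -0.1225, 0.7002, -0.5553, -0.7660, -0.3238]
V = J·q̇ = [1.1137, -1.2740, 0.6406, -0.4910, 0.5425, 0.4538]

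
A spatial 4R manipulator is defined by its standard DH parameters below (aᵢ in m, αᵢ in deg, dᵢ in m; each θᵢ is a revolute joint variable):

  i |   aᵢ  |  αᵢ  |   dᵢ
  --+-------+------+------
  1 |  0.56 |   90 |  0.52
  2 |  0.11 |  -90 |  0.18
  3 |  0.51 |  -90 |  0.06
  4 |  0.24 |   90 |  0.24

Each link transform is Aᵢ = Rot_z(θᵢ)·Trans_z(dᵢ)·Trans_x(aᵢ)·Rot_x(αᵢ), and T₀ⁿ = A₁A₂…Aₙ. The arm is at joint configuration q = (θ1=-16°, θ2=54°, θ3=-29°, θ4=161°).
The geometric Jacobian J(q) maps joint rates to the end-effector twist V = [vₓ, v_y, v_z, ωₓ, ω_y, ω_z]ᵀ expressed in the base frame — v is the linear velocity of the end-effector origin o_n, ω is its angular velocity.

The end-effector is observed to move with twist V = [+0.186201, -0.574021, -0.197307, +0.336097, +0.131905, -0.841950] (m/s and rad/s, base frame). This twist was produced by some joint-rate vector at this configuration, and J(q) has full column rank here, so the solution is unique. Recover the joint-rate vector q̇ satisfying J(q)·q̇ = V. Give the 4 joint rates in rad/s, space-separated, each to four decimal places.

-0.3400 -0.6480 -0.5270 -0.4900

o_n = [0.7906, -0.3384, 0.8928]
J₁: ẑ×o_n = [0.3384, 0.7906, -0.0000], ω = ẑ
J2: z=[-0.2756, -0.9613, 0.0000] o=[0.5383, -0.1544, 0.5200] → [-0.3583, 0.1027, 0.2932, -0.2756, -0.9613, 0.0000]
J3: z=[-0.7777, 0.2230, 0.5878] o=[0.5508, -0.3452, 0.6090] → [0.0593, 0.3616, -0.0588, -0.7777, 0.2230, 0.5878]
J4: z=[0.5150, 0.7622, 0.3922] o=[0.6881, -0.6418, 1.0051] → [-0.2046, 0.0981, 0.0781, 0.5150, 0.7622, 0.3922]
q̇ = J⁺·V = [-0.3400, -0.6480, -0.5270, -0.4900]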